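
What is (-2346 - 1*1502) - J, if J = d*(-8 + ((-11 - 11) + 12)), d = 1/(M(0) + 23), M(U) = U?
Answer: -88486/23 ≈ -3847.2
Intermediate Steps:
d = 1/23 (d = 1/(0 + 23) = 1/23 ≈ 0.043478)
J = -18/23 (J = (-8 + ((-11 - 11) + 12))/23 = (-8 + (-22 + 12))/23 = (-8 - 10)/23 = (1/23)*(-18) = -18/23 ≈ -0.78261)
(-2346 - 1*1502) - J = (-2346 - 1*1502) - 1*(-18/23) = (-2346 - 1502) + 18/23 = -3848 + 18/23 = -88486/23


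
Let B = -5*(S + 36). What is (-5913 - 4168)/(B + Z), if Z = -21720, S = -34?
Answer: 10081/21730 ≈ 0.46392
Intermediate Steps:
B = -10 (B = -5*(-34 + 36) = -5*2 = -10)
(-5913 - 4168)/(B + Z) = (-5913 - 4168)/(-10 - 21720) = -10081/(-21730) = -10081*(-1/21730) = 10081/21730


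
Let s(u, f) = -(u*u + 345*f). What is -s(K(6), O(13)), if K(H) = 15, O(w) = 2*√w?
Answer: 225 + 690*√13 ≈ 2712.8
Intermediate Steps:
s(u, f) = -u² - 345*f (s(u, f) = -(u² + 345*f) = -u² - 345*f)
-s(K(6), O(13)) = -(-1*15² - 690*√13) = -(-1*225 - 690*√13) = -(-225 - 690*√13) = 225 + 690*√13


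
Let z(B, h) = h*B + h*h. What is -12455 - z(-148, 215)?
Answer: -26860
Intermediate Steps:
z(B, h) = h**2 + B*h (z(B, h) = B*h + h**2 = h**2 + B*h)
-12455 - z(-148, 215) = -12455 - 215*(-148 + 215) = -12455 - 215*67 = -12455 - 1*14405 = -12455 - 14405 = -26860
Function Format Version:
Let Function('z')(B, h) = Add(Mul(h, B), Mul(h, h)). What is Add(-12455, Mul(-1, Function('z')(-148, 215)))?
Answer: -26860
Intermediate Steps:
Function('z')(B, h) = Add(Pow(h, 2), Mul(B, h)) (Function('z')(B, h) = Add(Mul(B, h), Pow(h, 2)) = Add(Pow(h, 2), Mul(B, h)))
Add(-12455, Mul(-1, Function('z')(-148, 215))) = Add(-12455, Mul(-1, Mul(215, Add(-148, 215)))) = Add(-12455, Mul(-1, Mul(215, 67))) = Add(-12455, Mul(-1, 14405)) = Add(-12455, -14405) = -26860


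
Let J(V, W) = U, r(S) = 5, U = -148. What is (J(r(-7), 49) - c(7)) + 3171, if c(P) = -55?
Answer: 3078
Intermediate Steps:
J(V, W) = -148
(J(r(-7), 49) - c(7)) + 3171 = (-148 - 1*(-55)) + 3171 = (-148 + 55) + 3171 = -93 + 3171 = 3078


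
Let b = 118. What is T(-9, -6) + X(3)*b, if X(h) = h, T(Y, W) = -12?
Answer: 342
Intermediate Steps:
T(-9, -6) + X(3)*b = -12 + 3*118 = -12 + 354 = 342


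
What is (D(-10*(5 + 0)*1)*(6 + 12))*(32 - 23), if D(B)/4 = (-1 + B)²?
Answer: 1685448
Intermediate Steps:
D(B) = 4*(-1 + B)²
(D(-10*(5 + 0)*1)*(6 + 12))*(32 - 23) = ((4*(-1 - 10*(5 + 0)*1)²)*(6 + 12))*(32 - 23) = ((4*(-1 - 10*5*1)²)*18)*9 = ((4*(-1 - 5*10*1)²)*18)*9 = ((4*(-1 - 50*1)²)*18)*9 = ((4*(-1 - 50)²)*18)*9 = ((4*(-51)²)*18)*9 = ((4*2601)*18)*9 = (10404*18)*9 = 187272*9 = 1685448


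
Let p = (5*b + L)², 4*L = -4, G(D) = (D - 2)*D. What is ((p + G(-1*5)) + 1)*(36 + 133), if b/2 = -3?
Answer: 168493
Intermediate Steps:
b = -6 (b = 2*(-3) = -6)
G(D) = D*(-2 + D) (G(D) = (-2 + D)*D = D*(-2 + D))
L = -1 (L = (¼)*(-4) = -1)
p = 961 (p = (5*(-6) - 1)² = (-30 - 1)² = (-31)² = 961)
((p + G(-1*5)) + 1)*(36 + 133) = ((961 + (-1*5)*(-2 - 1*5)) + 1)*(36 + 133) = ((961 - 5*(-2 - 5)) + 1)*169 = ((961 - 5*(-7)) + 1)*169 = ((961 + 35) + 1)*169 = (996 + 1)*169 = 997*169 = 168493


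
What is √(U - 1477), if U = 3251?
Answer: √1774 ≈ 42.119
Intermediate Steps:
√(U - 1477) = √(3251 - 1477) = √1774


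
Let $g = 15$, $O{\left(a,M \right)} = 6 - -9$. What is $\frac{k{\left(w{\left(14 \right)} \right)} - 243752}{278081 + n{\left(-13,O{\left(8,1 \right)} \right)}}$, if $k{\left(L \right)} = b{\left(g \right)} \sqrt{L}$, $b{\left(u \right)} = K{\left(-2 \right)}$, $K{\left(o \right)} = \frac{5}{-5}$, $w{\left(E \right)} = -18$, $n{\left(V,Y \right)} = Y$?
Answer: $- \frac{30469}{34762} - \frac{3 i \sqrt{2}}{278096} \approx -0.8765 - 1.5256 \cdot 10^{-5} i$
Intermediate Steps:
$O{\left(a,M \right)} = 15$ ($O{\left(a,M \right)} = 6 + 9 = 15$)
$K{\left(o \right)} = -1$ ($K{\left(o \right)} = 5 \left(- \frac{1}{5}\right) = -1$)
$b{\left(u \right)} = -1$
$k{\left(L \right)} = - \sqrt{L}$
$\frac{k{\left(w{\left(14 \right)} \right)} - 243752}{278081 + n{\left(-13,O{\left(8,1 \right)} \right)}} = \frac{- \sqrt{-18} - 243752}{278081 + 15} = \frac{- 3 i \sqrt{2} - 243752}{278096} = \left(- 3 i \sqrt{2} - 243752\right) \frac{1}{278096} = \left(-243752 - 3 i \sqrt{2}\right) \frac{1}{278096} = - \frac{30469}{34762} - \frac{3 i \sqrt{2}}{278096}$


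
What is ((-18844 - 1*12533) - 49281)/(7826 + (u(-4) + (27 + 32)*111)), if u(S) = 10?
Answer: -26886/4795 ≈ -5.6071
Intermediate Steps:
((-18844 - 1*12533) - 49281)/(7826 + (u(-4) + (27 + 32)*111)) = ((-18844 - 1*12533) - 49281)/(7826 + (10 + (27 + 32)*111)) = ((-18844 - 12533) - 49281)/(7826 + (10 + 59*111)) = (-31377 - 49281)/(7826 + (10 + 6549)) = -80658/(7826 + 6559) = -80658/14385 = -80658*1/14385 = -26886/4795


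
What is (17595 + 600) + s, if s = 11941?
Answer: 30136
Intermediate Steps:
(17595 + 600) + s = (17595 + 600) + 11941 = 18195 + 11941 = 30136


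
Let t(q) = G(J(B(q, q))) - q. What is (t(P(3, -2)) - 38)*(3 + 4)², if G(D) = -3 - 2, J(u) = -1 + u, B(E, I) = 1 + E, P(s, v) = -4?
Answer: -1911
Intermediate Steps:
G(D) = -5
t(q) = -5 - q
(t(P(3, -2)) - 38)*(3 + 4)² = ((-5 - 1*(-4)) - 38)*(3 + 4)² = ((-5 + 4) - 38)*7² = (-1 - 38)*49 = -39*49 = -1911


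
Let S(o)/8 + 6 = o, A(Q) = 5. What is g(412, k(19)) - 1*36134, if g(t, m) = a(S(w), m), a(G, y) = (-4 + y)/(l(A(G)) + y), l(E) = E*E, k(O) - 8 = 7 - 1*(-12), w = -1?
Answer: -1878945/52 ≈ -36134.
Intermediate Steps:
S(o) = -48 + 8*o
k(O) = 27 (k(O) = 8 + (7 - 1*(-12)) = 8 + (7 + 12) = 8 + 19 = 27)
l(E) = E²
a(G, y) = (-4 + y)/(25 + y) (a(G, y) = (-4 + y)/(5² + y) = (-4 + y)/(25 + y))
g(t, m) = (-4 + m)/(25 + m)
g(412, k(19)) - 1*36134 = (-4 + 27)/(25 + 27) - 1*36134 = 23/52 - 36134 = -1878945/52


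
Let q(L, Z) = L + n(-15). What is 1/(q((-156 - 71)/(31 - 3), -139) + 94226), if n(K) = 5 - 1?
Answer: 28/2638213 ≈ 1.0613e-5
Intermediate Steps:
n(K) = 4
q(L, Z) = 4 + L (q(L, Z) = L + 4 = 4 + L)
1/(q((-156 - 71)/(31 - 3), -139) + 94226) = 1/((4 + (-156 - 71)/(31 - 3)) + 94226) = 1/((4 - 227/28) + 94226) = 1/(-115/28 + 94226) = 1/(2638213/28) = 28/2638213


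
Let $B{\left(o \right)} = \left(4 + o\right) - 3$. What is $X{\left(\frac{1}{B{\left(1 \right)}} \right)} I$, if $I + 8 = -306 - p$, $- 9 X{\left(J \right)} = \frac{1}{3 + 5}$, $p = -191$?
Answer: $\frac{41}{24} \approx 1.7083$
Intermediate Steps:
$B{\left(o \right)} = 1 + o$
$X{\left(J \right)} = - \frac{1}{72}$ ($X{\left(J \right)} = - \frac{1}{9 \left(3 + 5\right)} = - \frac{1}{9 \cdot 8} = \left(- \frac{1}{9}\right) \frac{1}{8} = - \frac{1}{72}$)
$I = -123$ ($I = -8 - 115 = -123$)
$X{\left(\frac{1}{B{\left(1 \right)}} \right)} I = \left(- \frac{1}{72}\right) \left(-123\right) = \frac{41}{24}$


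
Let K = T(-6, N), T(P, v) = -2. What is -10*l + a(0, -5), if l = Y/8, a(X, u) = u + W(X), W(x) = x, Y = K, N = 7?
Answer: -5/2 ≈ -2.5000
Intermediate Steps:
K = -2
Y = -2
a(X, u) = X + u (a(X, u) = u + X = X + u)
l = -¼ (l = -2/8 = -2*⅛ = -¼ ≈ -0.25000)
-10*l + a(0, -5) = -10*(-¼) + (0 - 5) = 5/2 - 5 = -5/2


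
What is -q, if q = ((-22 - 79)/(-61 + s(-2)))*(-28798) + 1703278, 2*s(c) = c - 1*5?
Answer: -213905666/129 ≈ -1.6582e+6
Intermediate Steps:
s(c) = -5/2 + c/2 (s(c) = (c - 1*5)/2 = (c - 5)/2 = (-5 + c)/2 = -5/2 + c/2)
q = 213905666/129 (q = ((-22 - 79)/(-61 + (-5/2 + (½)*(-2))))*(-28798) + 1703278 = -101/(-61 + (-5/2 - 1))*(-28798) + 1703278 = -101/(-61 - 7/2)*(-28798) + 1703278 = -101/(-129/2)*(-28798) + 1703278 = -101*(-2/129)*(-28798) + 1703278 = (202/129)*(-28798) + 1703278 = -5817196/129 + 1703278 = 213905666/129 ≈ 1.6582e+6)
-q = -1*213905666/129 = -213905666/129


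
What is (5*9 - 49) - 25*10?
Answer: -254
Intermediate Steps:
(5*9 - 49) - 25*10 = (45 - 49) - 250 = -4 - 250 = -254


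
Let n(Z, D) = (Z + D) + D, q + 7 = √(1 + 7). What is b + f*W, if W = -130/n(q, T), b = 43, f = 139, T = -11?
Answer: 559849/833 + 36140*√2/833 ≈ 733.44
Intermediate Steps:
q = -7 + 2*√2 (q = -7 + √(1 + 7) = -7 + √8 = -7 + 2*√2 ≈ -4.1716)
n(Z, D) = Z + 2*D (n(Z, D) = (D + Z) + D = Z + 2*D)
W = -130/(-29 + 2*√2) (W = -130/((-7 + 2*√2) + 2*(-11)) = -130/((-7 + 2*√2) - 22) = -130/(-29 + 2*√2) ≈ 4.9672)
b + f*W = 43 + 139*(3770/833 + 260*√2/833) = 43 + (524030/833 + 36140*√2/833) = 559849/833 + 36140*√2/833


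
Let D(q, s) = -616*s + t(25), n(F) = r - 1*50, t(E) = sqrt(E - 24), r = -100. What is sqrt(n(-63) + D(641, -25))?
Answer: sqrt(15251) ≈ 123.49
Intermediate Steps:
t(E) = sqrt(-24 + E)
n(F) = -150 (n(F) = -100 - 1*50 = -100 - 50 = -150)
D(q, s) = 1 - 616*s (D(q, s) = -616*s + sqrt(-24 + 25) = -616*s + sqrt(1) = -616*s + 1 = 1 - 616*s)
sqrt(n(-63) + D(641, -25)) = sqrt(-150 + (1 - 616*(-25))) = sqrt(-150 + (1 + 15400)) = sqrt(-150 + 15401) = sqrt(15251)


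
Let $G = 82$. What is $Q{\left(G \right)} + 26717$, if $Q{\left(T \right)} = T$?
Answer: $26799$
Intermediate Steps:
$Q{\left(G \right)} + 26717 = 82 + 26717 = 26799$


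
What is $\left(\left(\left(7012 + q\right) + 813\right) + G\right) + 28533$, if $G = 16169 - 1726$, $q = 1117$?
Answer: $51918$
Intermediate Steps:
$G = 14443$ ($G = 16169 - 1726 = 14443$)
$\left(\left(\left(7012 + q\right) + 813\right) + G\right) + 28533 = \left(\left(\left(7012 + 1117\right) + 813\right) + 14443\right) + 28533 = \left(\left(8129 + 813\right) + 14443\right) + 28533 = \left(8942 + 14443\right) + 28533 = 23385 + 28533 = 51918$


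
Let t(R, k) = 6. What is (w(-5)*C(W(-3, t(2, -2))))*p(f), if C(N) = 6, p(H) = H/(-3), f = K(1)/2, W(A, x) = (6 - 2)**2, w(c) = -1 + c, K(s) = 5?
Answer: 30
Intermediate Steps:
W(A, x) = 16 (W(A, x) = 4**2 = 16)
f = 5/2 ≈ 2.5000
p(H) = -H/3 (p(H) = H*(-1/3) = -H/3)
(w(-5)*C(W(-3, t(2, -2))))*p(f) = ((-1 - 5)*6)*(-1/3*5/2) = -6*6*(-5/6) = -36*(-5/6) = 30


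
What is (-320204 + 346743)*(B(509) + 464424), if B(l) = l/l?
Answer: 12325375075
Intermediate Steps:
B(l) = 1
(-320204 + 346743)*(B(509) + 464424) = (-320204 + 346743)*(1 + 464424) = 26539*464425 = 12325375075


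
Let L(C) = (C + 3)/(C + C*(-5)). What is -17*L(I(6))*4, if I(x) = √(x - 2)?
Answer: 85/2 ≈ 42.500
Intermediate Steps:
I(x) = √(-2 + x)
L(C) = -(3 + C)/(4*C) (L(C) = (3 + C)/(C - 5*C) = (3 + C)/((-4*C)) = (3 + C)*(-1/(4*C)) = -(3 + C)/(4*C))
-17*L(I(6))*4 = -17*(-3 - √(-2 + 6))/(4*(√(-2 + 6)))*4 = -17*(-3 - √4)/(4*(√4))*4 = -17*(-3 - 1*2)/(4*2)*4 = -17*(-3 - 2)/(4*2)*4 = -17*(-5)/(4*2)*4 = -17*(-5/8)*4 = (85/8)*4 = 85/2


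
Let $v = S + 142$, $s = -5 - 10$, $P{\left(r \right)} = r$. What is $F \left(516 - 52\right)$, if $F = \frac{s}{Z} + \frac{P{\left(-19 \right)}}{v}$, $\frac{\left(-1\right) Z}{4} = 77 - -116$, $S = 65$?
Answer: $- \frac{1341308}{39951} \approx -33.574$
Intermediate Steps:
$s = -15$ ($s = -5 - 10 = -15$)
$Z = -772$ ($Z = - 4 \left(77 - -116\right) = - 4 \left(77 + 116\right) = \left(-4\right) 193 = -772$)
$v = 207$ ($v = 65 + 142 = 207$)
$F = - \frac{11563}{159804}$ ($F = - \frac{15}{-772} - \frac{19}{207} = \left(-15\right) \left(- \frac{1}{772}\right) - \frac{19}{207} = \frac{15}{772} - \frac{19}{207} = - \frac{11563}{159804} \approx -0.072357$)
$F \left(516 - 52\right) = - \frac{11563 \left(516 - 52\right)}{159804} = \left(- \frac{11563}{159804}\right) 464 = - \frac{1341308}{39951}$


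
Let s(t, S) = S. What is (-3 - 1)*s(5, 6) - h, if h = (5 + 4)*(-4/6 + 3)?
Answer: -45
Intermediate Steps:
h = 21 (h = 9*(-4*⅙ + 3) = 9*(-⅔ + 3) = 9*(7/3) = 21)
(-3 - 1)*s(5, 6) - h = (-3 - 1)*6 - 1*21 = -4*6 - 21 = -24 - 21 = -45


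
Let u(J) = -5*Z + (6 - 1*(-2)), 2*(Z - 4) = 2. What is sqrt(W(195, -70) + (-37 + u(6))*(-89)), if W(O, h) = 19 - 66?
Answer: sqrt(4759) ≈ 68.985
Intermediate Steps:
Z = 5 (Z = 4 + (1/2)*2 = 4 + 1 = 5)
W(O, h) = -47
u(J) = -17 (u(J) = -5*5 + (6 - 1*(-2)) = -25 + (6 + 2) = -25 + 8 = -17)
sqrt(W(195, -70) + (-37 + u(6))*(-89)) = sqrt(-47 + (-37 - 17)*(-89)) = sqrt(-47 - 54*(-89)) = sqrt(-47 + 4806) = sqrt(4759)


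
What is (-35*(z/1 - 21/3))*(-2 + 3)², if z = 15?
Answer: -280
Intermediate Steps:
(-35*(z/1 - 21/3))*(-2 + 3)² = (-35*(15/1 - 21/3))*(-2 + 3)² = -35*(15*1 - 21*⅓)*1² = -35*(15 - 7)*1 = -35*8*1 = -280*1 = -280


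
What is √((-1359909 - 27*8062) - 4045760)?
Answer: I*√5623343 ≈ 2371.4*I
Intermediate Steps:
√((-1359909 - 27*8062) - 4045760) = √((-1359909 - 1*217674) - 4045760) = √((-1359909 - 217674) - 4045760) = √(-1577583 - 4045760) = √(-5623343) = I*√5623343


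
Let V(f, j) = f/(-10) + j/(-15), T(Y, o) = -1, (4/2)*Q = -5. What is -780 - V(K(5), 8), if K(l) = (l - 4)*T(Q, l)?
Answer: -23387/30 ≈ -779.57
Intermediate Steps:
Q = -5/2 (Q = (½)*(-5) = -5/2 ≈ -2.5000)
K(l) = 4 - l (K(l) = (l - 4)*(-1) = (-4 + l)*(-1) = 4 - l)
V(f, j) = -f/10 - j/15 (V(f, j) = f*(-⅒) + j*(-1/15) = -f/10 - j/15)
-780 - V(K(5), 8) = -780 - (-(4 - 1*5)/10 - 1/15*8) = -780 - (-(4 - 5)/10 - 8/15) = -780 - (-⅒*(-1) - 8/15) = -780 - (⅒ - 8/15) = -780 - 1*(-13/30) = -780 + 13/30 = -23387/30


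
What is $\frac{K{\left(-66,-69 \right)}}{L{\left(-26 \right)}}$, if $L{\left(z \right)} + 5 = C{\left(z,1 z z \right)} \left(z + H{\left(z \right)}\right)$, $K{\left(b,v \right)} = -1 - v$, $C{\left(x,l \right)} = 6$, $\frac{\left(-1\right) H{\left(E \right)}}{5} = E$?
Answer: $\frac{68}{619} \approx 0.10985$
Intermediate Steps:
$H{\left(E \right)} = - 5 E$
$L{\left(z \right)} = -5 - 24 z$ ($L{\left(z \right)} = -5 + 6 \left(z - 5 z\right) = -5 + 6 \left(- 4 z\right) = -5 - 24 z$)
$\frac{K{\left(-66,-69 \right)}}{L{\left(-26 \right)}} = \frac{-1 - -69}{-5 - -624} = \frac{-1 + 69}{-5 + 624} = \frac{68}{619}$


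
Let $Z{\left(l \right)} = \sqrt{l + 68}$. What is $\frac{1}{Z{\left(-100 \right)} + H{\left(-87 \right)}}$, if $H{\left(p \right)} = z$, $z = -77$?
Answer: $- \frac{77}{5961} - \frac{4 i \sqrt{2}}{5961} \approx -0.012917 - 0.00094898 i$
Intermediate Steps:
$Z{\left(l \right)} = \sqrt{68 + l}$
$H{\left(p \right)} = -77$
$\frac{1}{Z{\left(-100 \right)} + H{\left(-87 \right)}} = \frac{1}{\sqrt{68 - 100} - 77} = \frac{1}{\sqrt{-32} - 77} = \frac{1}{4 i \sqrt{2} - 77} = \frac{1}{-77 + 4 i \sqrt{2}}$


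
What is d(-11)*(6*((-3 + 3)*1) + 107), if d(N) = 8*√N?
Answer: 856*I*√11 ≈ 2839.0*I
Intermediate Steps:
d(-11)*(6*((-3 + 3)*1) + 107) = (8*√(-11))*(6*((-3 + 3)*1) + 107) = (8*(I*√11))*(6*(0*1) + 107) = (8*I*√11)*(6*0 + 107) = (8*I*√11)*(0 + 107) = (8*I*√11)*107 = 856*I*√11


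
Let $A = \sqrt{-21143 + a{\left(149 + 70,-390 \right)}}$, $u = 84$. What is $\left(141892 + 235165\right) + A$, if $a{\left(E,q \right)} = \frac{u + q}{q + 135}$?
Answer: $377057 + \frac{i \sqrt{528545}}{5} \approx 3.7706 \cdot 10^{5} + 145.4 i$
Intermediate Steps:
$a{\left(E,q \right)} = \frac{84 + q}{135 + q}$ ($a{\left(E,q \right)} = \frac{84 + q}{q + 135} = \frac{84 + q}{135 + q}$)
$A = \frac{i \sqrt{528545}}{5}$ ($A = \sqrt{-21143 + \frac{84 - 390}{135 - 390}} = \sqrt{-21143 + \frac{1}{-255} \left(-306\right)} = \sqrt{-21143 - - \frac{6}{5}} = \sqrt{-21143 + \frac{6}{5}} = \sqrt{- \frac{105709}{5}} = \frac{i \sqrt{528545}}{5} \approx 145.4 i$)
$\left(141892 + 235165\right) + A = \left(141892 + 235165\right) + \frac{i \sqrt{528545}}{5} = 377057 + \frac{i \sqrt{528545}}{5}$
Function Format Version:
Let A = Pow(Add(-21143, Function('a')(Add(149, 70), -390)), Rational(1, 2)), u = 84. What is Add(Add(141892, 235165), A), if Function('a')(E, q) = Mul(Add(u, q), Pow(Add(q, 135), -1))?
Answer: Add(377057, Mul(Rational(1, 5), I, Pow(528545, Rational(1, 2)))) ≈ Add(3.7706e+5, Mul(145.40, I))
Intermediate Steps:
Function('a')(E, q) = Mul(Pow(Add(135, q), -1), Add(84, q)) (Function('a')(E, q) = Mul(Add(84, q), Pow(Add(q, 135), -1)) = Mul(Add(84, q), Pow(Add(135, q), -1)) = Mul(Pow(Add(135, q), -1), Add(84, q)))
A = Mul(Rational(1, 5), I, Pow(528545, Rational(1, 2))) (A = Pow(Add(-21143, Mul(Pow(Add(135, -390), -1), Add(84, -390))), Rational(1, 2)) = Pow(Add(-21143, Mul(Pow(-255, -1), -306)), Rational(1, 2)) = Pow(Add(-21143, Mul(Rational(-1, 255), -306)), Rational(1, 2)) = Pow(Add(-21143, Rational(6, 5)), Rational(1, 2)) = Pow(Rational(-105709, 5), Rational(1, 2)) = Mul(Rational(1, 5), I, Pow(528545, Rational(1, 2))) ≈ Mul(145.40, I))
Add(Add(141892, 235165), A) = Add(Add(141892, 235165), Mul(Rational(1, 5), I, Pow(528545, Rational(1, 2)))) = Add(377057, Mul(Rational(1, 5), I, Pow(528545, Rational(1, 2))))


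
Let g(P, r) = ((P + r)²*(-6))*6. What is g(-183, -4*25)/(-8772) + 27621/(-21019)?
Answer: 5029981122/15364889 ≈ 327.37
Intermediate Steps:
g(P, r) = -36*(P + r)² (g(P, r) = -6*(P + r)²*6 = -36*(P + r)²)
g(-183, -4*25)/(-8772) + 27621/(-21019) = -36*(-183 - 4*25)²/(-8772) + 27621/(-21019) = -36*(-183 - 100)²*(-1/8772) + 27621*(-1/21019) = -36*(-283)²*(-1/8772) - 27621/21019 = -36*80089*(-1/8772) - 27621/21019 = -2883204*(-1/8772) - 27621/21019 = 240267/731 - 27621/21019 = 5029981122/15364889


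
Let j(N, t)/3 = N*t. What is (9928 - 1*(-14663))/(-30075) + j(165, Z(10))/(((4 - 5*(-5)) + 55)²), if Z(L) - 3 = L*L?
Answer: 50365177/7859600 ≈ 6.4081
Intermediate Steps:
Z(L) = 3 + L² (Z(L) = 3 + L*L = 3 + L²)
j(N, t) = 3*N*t (j(N, t) = 3*(N*t) = 3*N*t)
(9928 - 1*(-14663))/(-30075) + j(165, Z(10))/(((4 - 5*(-5)) + 55)²) = (9928 - 1*(-14663))/(-30075) + (3*165*(3 + 10²))/(((4 - 5*(-5)) + 55)²) = (9928 + 14663)*(-1/30075) + (3*165*(3 + 100))/(((4 + 25) + 55)²) = 24591*(-1/30075) + (3*165*103)/((29 + 55)²) = -8197/10025 + 50985/(84²) = -8197/10025 + 50985/7056 = -8197/10025 + 50985*(1/7056) = -8197/10025 + 5665/784 = 50365177/7859600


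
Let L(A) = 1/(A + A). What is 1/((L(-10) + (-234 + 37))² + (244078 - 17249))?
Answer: 400/106263081 ≈ 3.7642e-6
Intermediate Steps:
L(A) = 1/(2*A)
1/((L(-10) + (-234 + 37))² + (244078 - 17249)) = 1/(((½)/(-10) + (-234 + 37))² + (244078 - 17249)) = 1/(((½)*(-⅒) - 197)² + 226829) = 1/((-1/20 - 197)² + 226829) = 1/((-3941/20)² + 226829) = 1/(15531481/400 + 226829) = 1/(106263081/400) = 400/106263081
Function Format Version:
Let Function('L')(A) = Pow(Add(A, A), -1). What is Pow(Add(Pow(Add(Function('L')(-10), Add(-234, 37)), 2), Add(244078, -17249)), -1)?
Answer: Rational(400, 106263081) ≈ 3.7642e-6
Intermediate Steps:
Function('L')(A) = Mul(Rational(1, 2), Pow(A, -1)) (Function('L')(A) = Pow(Mul(2, A), -1) = Mul(Rational(1, 2), Pow(A, -1)))
Pow(Add(Pow(Add(Function('L')(-10), Add(-234, 37)), 2), Add(244078, -17249)), -1) = Pow(Add(Pow(Add(Mul(Rational(1, 2), Pow(-10, -1)), Add(-234, 37)), 2), Add(244078, -17249)), -1) = Pow(Add(Pow(Add(Mul(Rational(1, 2), Rational(-1, 10)), -197), 2), 226829), -1) = Pow(Add(Pow(Add(Rational(-1, 20), -197), 2), 226829), -1) = Pow(Add(Pow(Rational(-3941, 20), 2), 226829), -1) = Pow(Add(Rational(15531481, 400), 226829), -1) = Pow(Rational(106263081, 400), -1) = Rational(400, 106263081)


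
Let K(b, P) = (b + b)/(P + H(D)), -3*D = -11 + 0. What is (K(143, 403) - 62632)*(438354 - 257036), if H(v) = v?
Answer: -3463635344969/305 ≈ -1.1356e+10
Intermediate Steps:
D = 11/3 (D = -(-11 + 0)/3 = -⅓*(-11) = 11/3 ≈ 3.6667)
K(b, P) = 2*b/(11/3 + P) (K(b, P) = (b + b)/(P + 11/3) = (2*b)/(11/3 + P) = 2*b/(11/3 + P))
(K(143, 403) - 62632)*(438354 - 257036) = (6*143/(11 + 3*403) - 62632)*(438354 - 257036) = (6*143/(11 + 1209) - 62632)*181318 = (6*143/1220 - 62632)*181318 = (6*143*(1/1220) - 62632)*181318 = (429/610 - 62632)*181318 = -38205091/610*181318 = -3463635344969/305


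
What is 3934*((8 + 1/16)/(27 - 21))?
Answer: 84581/16 ≈ 5286.3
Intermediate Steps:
3934*((8 + 1/16)/(27 - 21)) = 3934*((8 + 1/16)/6) = 3934*((129/16)*(⅙)) = 3934*(43/32) = 84581/16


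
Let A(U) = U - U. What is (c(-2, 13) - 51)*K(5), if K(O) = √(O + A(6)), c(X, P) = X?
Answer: -53*√5 ≈ -118.51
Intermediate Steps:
A(U) = 0
K(O) = √O (K(O) = √(O + 0) = √O)
(c(-2, 13) - 51)*K(5) = (-2 - 51)*√5 = -53*√5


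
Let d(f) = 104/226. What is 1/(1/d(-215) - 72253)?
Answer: -52/3757043 ≈ -1.3841e-5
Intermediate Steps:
d(f) = 52/113 (d(f) = 104*(1/226) = 52/113)
1/(1/d(-215) - 72253) = 1/(1/(52/113) - 72253) = 1/(113/52 - 72253) = 1/(-3757043/52) = -52/3757043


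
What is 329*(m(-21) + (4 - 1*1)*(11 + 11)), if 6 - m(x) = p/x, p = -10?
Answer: 70594/3 ≈ 23531.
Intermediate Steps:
m(x) = 6 + 10/x (m(x) = 6 - (-10)/x = 6 + 10/x)
329*(m(-21) + (4 - 1*1)*(11 + 11)) = 329*((6 + 10/(-21)) + (4 - 1*1)*(11 + 11)) = 329*((6 + 10*(-1/21)) + (4 - 1)*22) = 329*((6 - 10/21) + 3*22) = 329*(116/21 + 66) = 329*(1502/21) = 70594/3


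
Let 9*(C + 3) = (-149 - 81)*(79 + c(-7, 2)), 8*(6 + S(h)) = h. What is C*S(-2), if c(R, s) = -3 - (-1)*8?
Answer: 161225/12 ≈ 13435.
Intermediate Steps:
S(h) = -6 + h/8
c(R, s) = 5 (c(R, s) = -3 - 1*(-8) = -3 + 8 = 5)
C = -6449/3 (C = -3 + ((-149 - 81)*(79 + 5))/9 = -3 + (-230*84)/9 = -3 + (⅑)*(-19320) = -3 - 6440/3 = -6449/3 ≈ -2149.7)
C*S(-2) = -6449*(-6 + (⅛)*(-2))/3 = -6449*(-6 - ¼)/3 = -6449/3*(-25/4) = 161225/12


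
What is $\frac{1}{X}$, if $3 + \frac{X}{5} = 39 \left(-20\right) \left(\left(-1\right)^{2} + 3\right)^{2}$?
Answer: $- \frac{1}{62415} \approx -1.6022 \cdot 10^{-5}$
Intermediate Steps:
$X = -62415$ ($X = -15 + 5 \cdot 39 \left(-20\right) \left(\left(-1\right)^{2} + 3\right)^{2} = -15 + 5 \left(- 780 \left(1 + 3\right)^{2}\right) = -15 + 5 \left(- 780 \cdot 4^{2}\right) = -15 + 5 \left(\left(-780\right) 16\right) = -15 + 5 \left(-12480\right) = -15 - 62400 = -62415$)
$\frac{1}{X} = \frac{1}{-62415} = - \frac{1}{62415}$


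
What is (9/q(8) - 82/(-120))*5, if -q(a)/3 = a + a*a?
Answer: 77/24 ≈ 3.2083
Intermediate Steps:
q(a) = -3*a - 3*a² (q(a) = -3*(a + a*a) = -3*(a + a²) = -3*a - 3*a²)
(9/q(8) - 82/(-120))*5 = (9/((-3*8*(1 + 8))) - 82/(-120))*5 = (9/((-3*8*9)) - 82*(-1/120))*5 = (9/(-216) + 41/60)*5 = (9*(-1/216) + 41/60)*5 = (-1/24 + 41/60)*5 = (77/120)*5 = 77/24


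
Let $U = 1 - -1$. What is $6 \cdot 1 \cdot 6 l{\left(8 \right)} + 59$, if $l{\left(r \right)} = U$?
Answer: $131$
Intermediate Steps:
$U = 2$ ($U = 1 + 1 = 2$)
$l{\left(r \right)} = 2$
$6 \cdot 1 \cdot 6 l{\left(8 \right)} + 59 = 6 \cdot 1 \cdot 6 \cdot 2 + 59 = 6 \cdot 6 \cdot 2 + 59 = 36 \cdot 2 + 59 = 72 + 59 = 131$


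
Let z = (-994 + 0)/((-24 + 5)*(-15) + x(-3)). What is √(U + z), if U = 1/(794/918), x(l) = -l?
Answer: I*√52091561/4764 ≈ 1.515*I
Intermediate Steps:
U = 459/397 (U = 1/(794*(1/918)) = 1/(397/459) = 459/397 ≈ 1.1562)
z = -497/144 (z = (-994 + 0)/((-24 + 5)*(-15) - 1*(-3)) = -994/(-19*(-15) + 3) = -994/(285 + 3) = -994/288 = -994*1/288 = -497/144 ≈ -3.4514)
√(U + z) = √(459/397 - 497/144) = √(-131213/57168) = I*√52091561/4764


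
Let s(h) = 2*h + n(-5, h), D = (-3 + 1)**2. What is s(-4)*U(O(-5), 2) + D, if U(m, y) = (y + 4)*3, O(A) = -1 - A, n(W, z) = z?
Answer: -212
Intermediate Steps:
D = 4 (D = (-2)**2 = 4)
s(h) = 3*h (s(h) = 2*h + h = 3*h)
U(m, y) = 12 + 3*y (U(m, y) = (4 + y)*3 = 12 + 3*y)
s(-4)*U(O(-5), 2) + D = (3*(-4))*(12 + 3*2) + 4 = -12*(12 + 6) + 4 = -12*18 + 4 = -216 + 4 = -212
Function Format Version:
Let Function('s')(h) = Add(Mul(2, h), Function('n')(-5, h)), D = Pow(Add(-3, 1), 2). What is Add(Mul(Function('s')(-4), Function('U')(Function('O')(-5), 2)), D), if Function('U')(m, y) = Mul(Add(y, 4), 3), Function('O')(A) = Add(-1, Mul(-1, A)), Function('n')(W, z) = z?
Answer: -212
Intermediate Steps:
D = 4 (D = Pow(-2, 2) = 4)
Function('s')(h) = Mul(3, h) (Function('s')(h) = Add(Mul(2, h), h) = Mul(3, h))
Function('U')(m, y) = Add(12, Mul(3, y)) (Function('U')(m, y) = Mul(Add(4, y), 3) = Add(12, Mul(3, y)))
Add(Mul(Function('s')(-4), Function('U')(Function('O')(-5), 2)), D) = Add(Mul(Mul(3, -4), Add(12, Mul(3, 2))), 4) = Add(Mul(-12, Add(12, 6)), 4) = Add(Mul(-12, 18), 4) = Add(-216, 4) = -212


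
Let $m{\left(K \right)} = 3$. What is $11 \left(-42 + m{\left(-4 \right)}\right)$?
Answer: $-429$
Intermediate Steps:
$11 \left(-42 + m{\left(-4 \right)}\right) = 11 \left(-42 + 3\right) = 11 \left(-39\right) = -429$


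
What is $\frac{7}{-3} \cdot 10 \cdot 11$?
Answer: $- \frac{770}{3} \approx -256.67$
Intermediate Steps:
$\frac{7}{-3} \cdot 10 \cdot 11 = 7 \left(- \frac{1}{3}\right) 10 \cdot 11 = \left(- \frac{7}{3}\right) 10 \cdot 11 = \left(- \frac{70}{3}\right) 11 = - \frac{770}{3}$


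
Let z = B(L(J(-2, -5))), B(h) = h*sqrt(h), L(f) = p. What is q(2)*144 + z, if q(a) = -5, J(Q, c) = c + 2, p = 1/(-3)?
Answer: -720 - I*sqrt(3)/9 ≈ -720.0 - 0.19245*I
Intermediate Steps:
p = -1/3 ≈ -0.33333
J(Q, c) = 2 + c
L(f) = -1/3
B(h) = h**(3/2)
z = -I*sqrt(3)/9 (z = (-1/3)**(3/2) = -I*sqrt(3)/9 ≈ -0.19245*I)
q(2)*144 + z = -5*144 - I*sqrt(3)/9 = -720 - I*sqrt(3)/9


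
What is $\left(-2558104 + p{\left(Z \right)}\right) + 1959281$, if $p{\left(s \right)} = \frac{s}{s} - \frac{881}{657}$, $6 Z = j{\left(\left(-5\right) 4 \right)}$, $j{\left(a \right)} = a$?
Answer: $- \frac{393426935}{657} \approx -5.9882 \cdot 10^{5}$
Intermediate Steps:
$Z = - \frac{10}{3}$ ($Z = \frac{\left(-5\right) 4}{6} = \frac{1}{6} \left(-20\right) = - \frac{10}{3} \approx -3.3333$)
$p{\left(s \right)} = - \frac{224}{657}$ ($p{\left(s \right)} = 1 - \frac{881}{657} = - \frac{224}{657}$)
$\left(-2558104 + p{\left(Z \right)}\right) + 1959281 = \left(-2558104 - \frac{224}{657}\right) + 1959281 = - \frac{1680674552}{657} + 1959281 = - \frac{393426935}{657}$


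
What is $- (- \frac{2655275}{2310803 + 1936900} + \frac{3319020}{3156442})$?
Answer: $- \frac{2858494839755}{6703814076363} \approx -0.4264$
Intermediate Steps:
$- (- \frac{2655275}{2310803 + 1936900} + \frac{3319020}{3156442}) = - (- \frac{2655275}{4247703} + 3319020 \cdot \frac{1}{3156442}) = - (\left(-2655275\right) \frac{1}{4247703} + \frac{1659510}{1578221}) = - (- \frac{2655275}{4247703} + \frac{1659510}{1578221}) = \left(-1\right) \frac{2858494839755}{6703814076363} = - \frac{2858494839755}{6703814076363}$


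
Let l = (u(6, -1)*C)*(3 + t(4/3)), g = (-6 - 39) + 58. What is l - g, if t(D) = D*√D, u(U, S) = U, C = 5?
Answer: 77 + 80*√3/3 ≈ 123.19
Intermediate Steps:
g = 13 (g = -45 + 58 = 13)
t(D) = D^(3/2)
l = 90 + 80*√3/3 (l = (6*5)*(3 + (4/3)^(3/2)) = 30*(3 + (4*(⅓))^(3/2)) = 30*(3 + (4/3)^(3/2)) = 30*(3 + 8*√3/9) = 90 + 80*√3/3 ≈ 136.19)
l - g = (90 + 80*√3/3) - 1*13 = (90 + 80*√3/3) - 13 = 77 + 80*√3/3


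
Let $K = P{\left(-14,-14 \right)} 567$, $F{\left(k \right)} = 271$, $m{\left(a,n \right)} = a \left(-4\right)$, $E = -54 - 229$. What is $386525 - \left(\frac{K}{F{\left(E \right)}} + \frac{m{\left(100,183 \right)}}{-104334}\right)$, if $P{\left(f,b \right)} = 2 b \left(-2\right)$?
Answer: $\frac{5462746801141}{14137257} \approx 3.8641 \cdot 10^{5}$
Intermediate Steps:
$E = -283$ ($E = -54 - 229 = -283$)
$m{\left(a,n \right)} = - 4 a$
$P{\left(f,b \right)} = - 4 b$
$K = 31752$ ($K = \left(-4\right) \left(-14\right) 567 = 56 \cdot 567 = 31752$)
$386525 - \left(\frac{K}{F{\left(E \right)}} + \frac{m{\left(100,183 \right)}}{-104334}\right) = 386525 - \left(\frac{31752}{271} + \frac{\left(-4\right) 100}{-104334}\right) = 386525 - \left(31752 \cdot \frac{1}{271} - - \frac{200}{52167}\right) = 386525 - \left(\frac{31752}{271} + \frac{200}{52167}\right) = 386525 - \frac{1656460784}{14137257} = \frac{5462746801141}{14137257}$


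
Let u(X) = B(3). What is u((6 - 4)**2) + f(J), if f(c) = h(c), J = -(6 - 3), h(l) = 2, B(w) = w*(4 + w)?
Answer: 23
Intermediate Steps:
J = -3 (J = -1*3 = -3)
f(c) = 2
u(X) = 21 (u(X) = 3*(4 + 3) = 3*7 = 21)
u((6 - 4)**2) + f(J) = 21 + 2 = 23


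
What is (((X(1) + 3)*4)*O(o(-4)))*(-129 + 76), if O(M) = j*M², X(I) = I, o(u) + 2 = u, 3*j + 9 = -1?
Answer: 101760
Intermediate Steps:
j = -10/3 (j = -3 + (⅓)*(-1) = -3 - ⅓ = -10/3 ≈ -3.3333)
o(u) = -2 + u
O(M) = -10*M²/3
(((X(1) + 3)*4)*O(o(-4)))*(-129 + 76) = (((1 + 3)*4)*(-10*(-2 - 4)²/3))*(-129 + 76) = ((4*4)*(-10/3*(-6)²))*(-53) = (16*(-10/3*36))*(-53) = (16*(-120))*(-53) = -1920*(-53) = 101760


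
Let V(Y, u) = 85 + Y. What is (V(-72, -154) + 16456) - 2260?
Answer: 14209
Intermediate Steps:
(V(-72, -154) + 16456) - 2260 = ((85 - 72) + 16456) - 2260 = (13 + 16456) - 2260 = 16469 - 2260 = 14209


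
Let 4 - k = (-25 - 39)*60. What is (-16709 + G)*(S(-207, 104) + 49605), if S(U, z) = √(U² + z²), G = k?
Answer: -638168325 - 12865*√53665 ≈ -6.4115e+8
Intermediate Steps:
k = 3844 (k = 4 - (-25 - 39)*60 = 4 - (-64)*60 = 4 - 1*(-3840) = 4 + 3840 = 3844)
G = 3844
(-16709 + G)*(S(-207, 104) + 49605) = (-16709 + 3844)*(√((-207)² + 104²) + 49605) = -12865*(√(42849 + 10816) + 49605) = -12865*(√53665 + 49605) = -12865*(49605 + √53665) = -638168325 - 12865*√53665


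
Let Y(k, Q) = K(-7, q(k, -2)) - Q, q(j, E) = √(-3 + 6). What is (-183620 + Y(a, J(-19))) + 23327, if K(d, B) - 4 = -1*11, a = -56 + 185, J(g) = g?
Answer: -160281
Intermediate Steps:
a = 129
q(j, E) = √3
K(d, B) = -7 (K(d, B) = 4 - 1*11 = 4 - 11 = -7)
Y(k, Q) = -7 - Q
(-183620 + Y(a, J(-19))) + 23327 = (-183620 + (-7 - 1*(-19))) + 23327 = (-183620 + (-7 + 19)) + 23327 = (-183620 + 12) + 23327 = -183608 + 23327 = -160281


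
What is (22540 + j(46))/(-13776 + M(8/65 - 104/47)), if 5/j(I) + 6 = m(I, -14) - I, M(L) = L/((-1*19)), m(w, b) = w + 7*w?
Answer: -7253226825/4432989568 ≈ -1.6362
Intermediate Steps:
m(w, b) = 8*w
M(L) = -L/19 (M(L) = L/(-19) = L*(-1/19) = -L/19)
j(I) = 5/(-6 + 7*I) (j(I) = 5/(-6 + (8*I - I)) = 5/(-6 + 7*I))
(22540 + j(46))/(-13776 + M(8/65 - 104/47)) = (22540 + 5/(-6 + 7*46))/(-13776 - (8/65 - 104/47)/19) = (22540 + 5/(-6 + 322))/(-13776 - (8*(1/65) - 104*1/47)/19) = (22540 + 5/316)/(-13776 - (8/65 - 104/47)/19) = (22540 + 5*(1/316))/(-13776 - 1/19*(-6384/3055)) = (22540 + 5/316)/(-13776 + 336/3055) = 7122645/(316*(-42085344/3055)) = (7122645/316)*(-3055/42085344) = -7253226825/4432989568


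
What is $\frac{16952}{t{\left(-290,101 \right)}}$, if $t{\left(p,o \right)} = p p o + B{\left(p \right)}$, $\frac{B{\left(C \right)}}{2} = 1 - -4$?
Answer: $\frac{8476}{4247055} \approx 0.0019957$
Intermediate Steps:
$B{\left(C \right)} = 10$ ($B{\left(C \right)} = 2 \left(1 - -4\right) = 2 \left(1 + 4\right) = 2 \cdot 5 = 10$)
$t{\left(p,o \right)} = 10 + o p^{2}$ ($t{\left(p,o \right)} = p p o + 10 = p^{2} o + 10 = o p^{2} + 10 = 10 + o p^{2}$)
$\frac{16952}{t{\left(-290,101 \right)}} = \frac{16952}{10 + 101 \left(-290\right)^{2}} = \frac{16952}{10 + 101 \cdot 84100} = \frac{16952}{10 + 8494100} = \frac{16952}{8494110} = 16952 \cdot \frac{1}{8494110} = \frac{8476}{4247055}$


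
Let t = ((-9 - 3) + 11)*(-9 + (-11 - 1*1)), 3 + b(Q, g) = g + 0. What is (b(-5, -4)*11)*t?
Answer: -1617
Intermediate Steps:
b(Q, g) = -3 + g (b(Q, g) = -3 + (g + 0) = -3 + g)
t = 21 (t = (-12 + 11)*(-9 + (-11 - 1)) = -(-9 - 12) = -1*(-21) = 21)
(b(-5, -4)*11)*t = ((-3 - 4)*11)*21 = -7*11*21 = -77*21 = -1617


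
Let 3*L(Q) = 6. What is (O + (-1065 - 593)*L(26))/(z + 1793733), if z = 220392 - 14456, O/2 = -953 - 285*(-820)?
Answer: 462178/1999669 ≈ 0.23113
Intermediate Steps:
L(Q) = 2 (L(Q) = (1/3)*6 = 2)
O = 465494 (O = 2*(-953 - 285*(-820)) = 2*(-953 + 233700) = 2*232747 = 465494)
z = 205936
(O + (-1065 - 593)*L(26))/(z + 1793733) = (465494 + (-1065 - 593)*2)/(205936 + 1793733) = (465494 - 1658*2)/1999669 = (465494 - 3316)*(1/1999669) = 462178*(1/1999669) = 462178/1999669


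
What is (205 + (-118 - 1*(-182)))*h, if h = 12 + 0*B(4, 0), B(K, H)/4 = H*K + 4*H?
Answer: 3228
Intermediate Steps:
B(K, H) = 16*H + 4*H*K (B(K, H) = 4*(H*K + 4*H) = 4*(4*H + H*K) = 16*H + 4*H*K)
h = 12 (h = 12 + 0*(4*0*(4 + 4)) = 12 + 0*(4*0*8) = 12 + 0*0 = 12 + 0 = 12)
(205 + (-118 - 1*(-182)))*h = (205 + (-118 - 1*(-182)))*12 = (205 + (-118 + 182))*12 = (205 + 64)*12 = 269*12 = 3228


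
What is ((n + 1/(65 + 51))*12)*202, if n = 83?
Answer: 5835174/29 ≈ 2.0121e+5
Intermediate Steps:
((n + 1/(65 + 51))*12)*202 = ((83 + 1/(65 + 51))*12)*202 = ((83 + 1/116)*12)*202 = ((9629/116)*12)*202 = (28887/29)*202 = 5835174/29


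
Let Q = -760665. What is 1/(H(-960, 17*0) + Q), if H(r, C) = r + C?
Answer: -1/761625 ≈ -1.3130e-6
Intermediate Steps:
H(r, C) = C + r
1/(H(-960, 17*0) + Q) = 1/((17*0 - 960) - 760665) = 1/((0 - 960) - 760665) = 1/(-960 - 760665) = 1/(-761625) = -1/761625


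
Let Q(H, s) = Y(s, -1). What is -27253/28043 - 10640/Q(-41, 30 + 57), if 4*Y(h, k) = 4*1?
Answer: -298404773/28043 ≈ -10641.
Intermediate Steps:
Y(h, k) = 1 (Y(h, k) = (4*1)/4 = (¼)*4 = 1)
Q(H, s) = 1
-27253/28043 - 10640/Q(-41, 30 + 57) = -27253/28043 - 10640/1 = -27253*1/28043 - 10640*1 = -27253/28043 - 10640 = -298404773/28043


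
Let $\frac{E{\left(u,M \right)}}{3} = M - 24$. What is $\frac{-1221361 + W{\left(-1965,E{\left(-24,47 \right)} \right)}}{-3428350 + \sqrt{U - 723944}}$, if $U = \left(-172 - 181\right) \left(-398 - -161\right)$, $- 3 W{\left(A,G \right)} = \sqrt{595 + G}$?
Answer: $\frac{1221361 + \frac{2 \sqrt{166}}{3}}{3428350 - 7 i \sqrt{13067}} \approx 0.35626 + 8.315 \cdot 10^{-5} i$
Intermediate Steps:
$E{\left(u,M \right)} = -72 + 3 M$ ($E{\left(u,M \right)} = 3 \left(M - 24\right) = 3 \left(-24 + M\right) = -72 + 3 M$)
$W{\left(A,G \right)} = - \frac{\sqrt{595 + G}}{3}$
$U = 83661$ ($U = - 353 \left(-398 + 161\right) = \left(-353\right) \left(-237\right) = 83661$)
$\frac{-1221361 + W{\left(-1965,E{\left(-24,47 \right)} \right)}}{-3428350 + \sqrt{U - 723944}} = \frac{-1221361 - \frac{\sqrt{595 + \left(-72 + 3 \cdot 47\right)}}{3}}{-3428350 + \sqrt{83661 - 723944}} = \frac{-1221361 - \frac{\sqrt{595 + \left(-72 + 141\right)}}{3}}{-3428350 + \sqrt{-640283}} = \frac{-1221361 - \frac{\sqrt{595 + 69}}{3}}{-3428350 + 7 i \sqrt{13067}} = \frac{-1221361 - \frac{\sqrt{664}}{3}}{-3428350 + 7 i \sqrt{13067}} = \frac{-1221361 - \frac{2 \sqrt{166}}{3}}{-3428350 + 7 i \sqrt{13067}}$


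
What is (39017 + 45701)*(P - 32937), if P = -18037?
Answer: -4318415332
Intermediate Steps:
(39017 + 45701)*(P - 32937) = (39017 + 45701)*(-18037 - 32937) = 84718*(-50974) = -4318415332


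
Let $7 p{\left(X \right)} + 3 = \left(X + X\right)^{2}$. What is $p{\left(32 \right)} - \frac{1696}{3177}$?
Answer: $\frac{12991589}{22239} \approx 584.18$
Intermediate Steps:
$p{\left(X \right)} = - \frac{3}{7} + \frac{4 X^{2}}{7}$ ($p{\left(X \right)} = - \frac{3}{7} + \frac{\left(X + X\right)^{2}}{7} = - \frac{3}{7} + \frac{\left(2 X\right)^{2}}{7} = - \frac{3}{7} + \frac{4 X^{2}}{7}$)
$p{\left(32 \right)} - \frac{1696}{3177} = \left(- \frac{3}{7} + \frac{4 \cdot 32^{2}}{7}\right) - \frac{1696}{3177} = \left(- \frac{3}{7} + \frac{4}{7} \cdot 1024\right) - \frac{1696}{3177} = \left(- \frac{3}{7} + \frac{4096}{7}\right) - \frac{1696}{3177} = \frac{4093}{7} - \frac{1696}{3177} = \frac{12991589}{22239}$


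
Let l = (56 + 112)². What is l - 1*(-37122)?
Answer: 65346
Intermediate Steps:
l = 28224 (l = 168² = 28224)
l - 1*(-37122) = 28224 - 1*(-37122) = 28224 + 37122 = 65346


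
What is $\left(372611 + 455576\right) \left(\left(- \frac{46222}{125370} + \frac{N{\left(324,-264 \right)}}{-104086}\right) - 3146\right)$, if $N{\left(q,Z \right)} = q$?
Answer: $- \frac{8500890132842230351}{3262315455} \approx -2.6058 \cdot 10^{9}$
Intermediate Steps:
$\left(372611 + 455576\right) \left(\left(- \frac{46222}{125370} + \frac{N{\left(324,-264 \right)}}{-104086}\right) - 3146\right) = \left(372611 + 455576\right) \left(\left(- \frac{46222}{125370} + \frac{324}{-104086}\right) - 3146\right) = 828187 \left(\left(\left(-46222\right) \frac{1}{125370} + 324 \left(- \frac{1}{104086}\right)\right) - 3146\right) = 828187 \left(\left(- \frac{23111}{62685} - \frac{162}{52043}\right) - 3146\right) = 828187 \left(- \frac{1212920743}{3262315455} - 3146\right) = 828187 \left(- \frac{10264457342173}{3262315455}\right) = - \frac{8500890132842230351}{3262315455}$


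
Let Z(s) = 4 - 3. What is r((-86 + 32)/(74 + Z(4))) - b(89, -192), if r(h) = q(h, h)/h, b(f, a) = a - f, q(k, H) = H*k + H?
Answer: 7032/25 ≈ 281.28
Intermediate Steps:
q(k, H) = H + H*k
Z(s) = 1
r(h) = 1 + h (r(h) = (h*(1 + h))/h = 1 + h)
r((-86 + 32)/(74 + Z(4))) - b(89, -192) = (1 + (-86 + 32)/(74 + 1)) - (-192 - 1*89) = (1 - 54/75) - (-192 - 89) = (1 - 54*1/75) - 1*(-281) = (1 - 18/25) + 281 = 7/25 + 281 = 7032/25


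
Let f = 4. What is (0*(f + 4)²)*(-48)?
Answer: 0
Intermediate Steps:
(0*(f + 4)²)*(-48) = (0*(4 + 4)²)*(-48) = (0*8²)*(-48) = (0*64)*(-48) = 0*(-48) = 0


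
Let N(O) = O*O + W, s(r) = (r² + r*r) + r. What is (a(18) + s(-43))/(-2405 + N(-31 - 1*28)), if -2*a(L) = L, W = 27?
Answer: 3646/1103 ≈ 3.3055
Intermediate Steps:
a(L) = -L/2
s(r) = r + 2*r² (s(r) = (r² + r²) + r = 2*r² + r = r + 2*r²)
N(O) = 27 + O² (N(O) = O*O + 27 = O² + 27 = 27 + O²)
(a(18) + s(-43))/(-2405 + N(-31 - 1*28)) = (-½*18 - 43*(1 + 2*(-43)))/(-2405 + (27 + (-31 - 1*28)²)) = (-9 - 43*(1 - 86))/(-2405 + (27 + (-31 - 28)²)) = (-9 - 43*(-85))/(-2405 + (27 + (-59)²)) = (-9 + 3655)/(-2405 + (27 + 3481)) = 3646/(-2405 + 3508) = 3646/1103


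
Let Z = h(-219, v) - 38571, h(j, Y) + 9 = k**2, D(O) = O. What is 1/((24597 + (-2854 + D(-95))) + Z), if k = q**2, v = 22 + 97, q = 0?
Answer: -1/16932 ≈ -5.9060e-5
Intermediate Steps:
v = 119
k = 0 (k = 0**2 = 0)
h(j, Y) = -9 (h(j, Y) = -9 + 0**2 = -9 + 0 = -9)
Z = -38580 (Z = -9 - 38571 = -38580)
1/((24597 + (-2854 + D(-95))) + Z) = 1/((24597 + (-2854 - 95)) - 38580) = 1/((24597 - 2949) - 38580) = 1/(21648 - 38580) = 1/(-16932) = -1/16932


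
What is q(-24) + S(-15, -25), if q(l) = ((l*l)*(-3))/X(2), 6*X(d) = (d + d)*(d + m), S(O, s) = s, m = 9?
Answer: -2867/11 ≈ -260.64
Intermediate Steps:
X(d) = d*(9 + d)/3 (X(d) = ((d + d)*(d + 9))/6 = ((2*d)*(9 + d))/6 = (2*d*(9 + d))/6 = d*(9 + d)/3)
q(l) = -9*l²/22 (q(l) = ((l*l)*(-3))/(((⅓)*2*(9 + 2))) = (l²*(-3))/(((⅓)*2*11)) = (-3*l²)/(22/3) = -3*l²*(3/22) = -9*l²/22)
q(-24) + S(-15, -25) = -9/22*(-24)² - 25 = -9/22*576 - 25 = -2592/11 - 25 = -2867/11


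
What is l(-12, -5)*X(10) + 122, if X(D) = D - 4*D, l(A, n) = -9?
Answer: 392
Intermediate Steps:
X(D) = -3*D
l(-12, -5)*X(10) + 122 = -(-27)*10 + 122 = -9*(-30) + 122 = 270 + 122 = 392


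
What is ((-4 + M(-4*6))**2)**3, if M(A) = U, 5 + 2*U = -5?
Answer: 531441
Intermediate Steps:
U = -5 (U = -5/2 + (1/2)*(-5) = -5/2 - 5/2 = -5)
M(A) = -5
((-4 + M(-4*6))**2)**3 = ((-4 - 5)**2)**3 = ((-9)**2)**3 = 81**3 = 531441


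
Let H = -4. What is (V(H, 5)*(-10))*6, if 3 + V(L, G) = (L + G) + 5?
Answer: -180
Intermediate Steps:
V(L, G) = 2 + G + L (V(L, G) = -3 + ((L + G) + 5) = -3 + ((G + L) + 5) = -3 + (5 + G + L) = 2 + G + L)
(V(H, 5)*(-10))*6 = ((2 + 5 - 4)*(-10))*6 = (3*(-10))*6 = -30*6 = -180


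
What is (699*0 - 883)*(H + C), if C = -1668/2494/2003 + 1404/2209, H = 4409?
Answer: -21483571896656957/5517509869 ≈ -3.8937e+6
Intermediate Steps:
C = 3504986058/5517509869 (C = -1668*1/2494*(1/2003) + 1404*(1/2209) = -834/1247*1/2003 + 1404/2209 = -834/2497741 + 1404/2209 = 3504986058/5517509869 ≈ 0.63525)
(699*0 - 883)*(H + C) = (699*0 - 883)*(4409 + 3504986058/5517509869) = (0 - 883)*(24330205998479/5517509869) = -883*24330205998479/5517509869 = -21483571896656957/5517509869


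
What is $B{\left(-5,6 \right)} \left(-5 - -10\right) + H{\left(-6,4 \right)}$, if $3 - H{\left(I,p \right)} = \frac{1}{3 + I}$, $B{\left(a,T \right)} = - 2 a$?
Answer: $\frac{160}{3} \approx 53.333$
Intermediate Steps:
$H{\left(I,p \right)} = 3 - \frac{1}{3 + I}$
$B{\left(-5,6 \right)} \left(-5 - -10\right) + H{\left(-6,4 \right)} = \left(-2\right) \left(-5\right) \left(-5 - -10\right) + \frac{8 + 3 \left(-6\right)}{3 - 6} = 10 \left(-5 + 10\right) + \frac{8 - 18}{-3} = 10 \cdot 5 - - \frac{10}{3} = 50 + \frac{10}{3} = \frac{160}{3}$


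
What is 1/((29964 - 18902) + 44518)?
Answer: 1/55580 ≈ 1.7992e-5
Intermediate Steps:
1/((29964 - 18902) + 44518) = 1/(11062 + 44518) = 1/55580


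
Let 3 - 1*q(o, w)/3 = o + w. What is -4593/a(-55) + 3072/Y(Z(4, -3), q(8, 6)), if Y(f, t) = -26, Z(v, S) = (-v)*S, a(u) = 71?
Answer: -168765/923 ≈ -182.84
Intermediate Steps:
q(o, w) = 9 - 3*o - 3*w (q(o, w) = 9 - 3*(o + w) = 9 + (-3*o - 3*w) = 9 - 3*o - 3*w)
Z(v, S) = -S*v
-4593/a(-55) + 3072/Y(Z(4, -3), q(8, 6)) = -4593/71 + 3072/(-26) = -4593*1/71 + 3072*(-1/26) = -4593/71 - 1536/13 = -168765/923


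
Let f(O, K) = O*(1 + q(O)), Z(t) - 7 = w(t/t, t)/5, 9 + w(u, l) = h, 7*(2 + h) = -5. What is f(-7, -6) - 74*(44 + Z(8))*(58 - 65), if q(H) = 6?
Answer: 125777/5 ≈ 25155.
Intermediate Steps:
h = -19/7 (h = -2 + (⅐)*(-5) = -2 - 5/7 = -19/7 ≈ -2.7143)
w(u, l) = -82/7 (w(u, l) = -9 - 19/7 = -82/7)
Z(t) = 163/35 (Z(t) = 7 - 82/7/5 = 7 - 82/7*⅕ = 7 - 82/35 = 163/35)
f(O, K) = 7*O (f(O, K) = O*(1 + 6) = O*7 = 7*O)
f(-7, -6) - 74*(44 + Z(8))*(58 - 65) = 7*(-7) - 74*(44 + 163/35)*(58 - 65) = -49 - 126022*(-7)/35 = -49 - 74*(-1703/5) = -49 + 126022/5 = 125777/5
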